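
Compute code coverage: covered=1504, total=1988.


Coverage = covered / total * 100
Coverage = 1504 / 1988 * 100
Coverage = 75.65%

75.65%


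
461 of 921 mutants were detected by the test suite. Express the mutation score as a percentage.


Mutation score = killed / total * 100
Mutation score = 461 / 921 * 100
Mutation score = 50.05%

50.05%


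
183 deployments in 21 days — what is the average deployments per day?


Formula: deployments per day = releases / days
= 183 / 21
= 8.714 deploys/day
(equivalently, 61.0 deploys/week)

8.714 deploys/day


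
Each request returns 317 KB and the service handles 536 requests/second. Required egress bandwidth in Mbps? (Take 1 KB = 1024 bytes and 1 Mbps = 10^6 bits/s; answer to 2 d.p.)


Formula: Mbps = payload_bytes * RPS * 8 / 1e6
Payload per request = 317 KB = 317 * 1024 = 324608 bytes
Total bytes/sec = 324608 * 536 = 173989888
Total bits/sec = 173989888 * 8 = 1391919104
Mbps = 1391919104 / 1e6 = 1391.92

1391.92 Mbps


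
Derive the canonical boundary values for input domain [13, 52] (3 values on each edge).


Range: [13, 52]
Boundaries: just below min, min, min+1, max-1, max, just above max
Values: [12, 13, 14, 51, 52, 53]

[12, 13, 14, 51, 52, 53]


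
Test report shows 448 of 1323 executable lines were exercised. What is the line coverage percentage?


Coverage = covered / total * 100
Coverage = 448 / 1323 * 100
Coverage = 33.86%

33.86%


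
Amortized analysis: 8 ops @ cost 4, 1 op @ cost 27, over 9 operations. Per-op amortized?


Formula: Amortized cost = Total cost / Operations
Total cost = (8 * 4) + (1 * 27)
Total cost = 32 + 27 = 59
Amortized = 59 / 9 = 6.5556

6.5556


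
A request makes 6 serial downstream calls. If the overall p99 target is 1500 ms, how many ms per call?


Formula: per_stage = total_budget / stages
per_stage = 1500 / 6
per_stage = 250.0 ms

250.0 ms


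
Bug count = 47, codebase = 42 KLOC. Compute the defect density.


Defect density = defects / KLOC
Defect density = 47 / 42
Defect density = 1.119 defects/KLOC

1.119 defects/KLOC


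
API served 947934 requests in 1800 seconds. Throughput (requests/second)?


Formula: throughput = requests / seconds
throughput = 947934 / 1800
throughput = 526.63 requests/second

526.63 requests/second


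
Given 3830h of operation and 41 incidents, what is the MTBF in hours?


Formula: MTBF = Total operating time / Number of failures
MTBF = 3830 / 41
MTBF = 93.41 hours

93.41 hours


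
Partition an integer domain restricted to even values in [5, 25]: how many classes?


Constraint: even integers in [5, 25]
Class 1: x < 5 — out-of-range invalid
Class 2: x in [5,25] but odd — wrong type invalid
Class 3: x in [5,25] and even — valid
Class 4: x > 25 — out-of-range invalid
Total equivalence classes: 4

4 equivalence classes


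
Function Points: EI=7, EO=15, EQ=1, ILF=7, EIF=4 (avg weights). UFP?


UFP = EI*4 + EO*5 + EQ*4 + ILF*10 + EIF*7
UFP = 7*4 + 15*5 + 1*4 + 7*10 + 4*7
UFP = 28 + 75 + 4 + 70 + 28
UFP = 205

205


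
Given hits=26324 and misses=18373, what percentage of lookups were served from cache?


Formula: hit rate = hits / (hits + misses) * 100
hit rate = 26324 / (26324 + 18373) * 100
hit rate = 26324 / 44697 * 100
hit rate = 58.89%

58.89%


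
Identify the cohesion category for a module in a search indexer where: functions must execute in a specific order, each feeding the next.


Reasoning: Output of one is input to next
Type: Sequential cohesion

Sequential cohesion


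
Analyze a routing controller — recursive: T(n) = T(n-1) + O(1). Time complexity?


Reasoning: linear recursion with constant work per frame
Complexity: O(n)

O(n)


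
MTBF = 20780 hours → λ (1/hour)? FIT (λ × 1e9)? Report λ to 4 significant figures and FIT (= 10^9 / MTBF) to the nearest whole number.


Formula: λ = 1 / MTBF; FIT = λ × 1e9 = 1e9 / MTBF
λ = 1 / 20780 ≈ 4.812e-05 failures/hour
FIT = 1e9 / 20780 ≈ 48123 failures per 1e9 hours (nearest whole number)

λ = 4.812e-05 /h, FIT = 48123


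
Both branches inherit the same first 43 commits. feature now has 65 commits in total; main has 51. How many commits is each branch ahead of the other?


Common ancestor: commit #43
feature commits after divergence: 65 - 43 = 22
main commits after divergence: 51 - 43 = 8
feature is 22 commits ahead of main
main is 8 commits ahead of feature

feature ahead: 22, main ahead: 8


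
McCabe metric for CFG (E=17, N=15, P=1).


Formula: V(G) = E - N + 2P
V(G) = 17 - 15 + 2*1
V(G) = 2 + 2
V(G) = 4

4


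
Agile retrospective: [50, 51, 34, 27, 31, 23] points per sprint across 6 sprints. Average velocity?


Formula: Avg velocity = Total points / Number of sprints
Points: [50, 51, 34, 27, 31, 23]
Sum = 50 + 51 + 34 + 27 + 31 + 23 = 216
Avg velocity = 216 / 6 = 36.0 points/sprint

36.0 points/sprint


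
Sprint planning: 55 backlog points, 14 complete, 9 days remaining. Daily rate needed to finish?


Formula: Required rate = Remaining points / Days left
Remaining = 55 - 14 = 41 points
Required rate = 41 / 9 = 4.56 points/day

4.56 points/day


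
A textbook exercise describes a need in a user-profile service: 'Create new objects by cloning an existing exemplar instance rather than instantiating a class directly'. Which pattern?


This matches the Prototype pattern

Prototype


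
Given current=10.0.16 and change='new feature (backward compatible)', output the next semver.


Current: 10.0.16
Change category: 'new feature (backward compatible)' → minor bump
SemVer rule: minor bump → increment MINOR, reset PATCH to 0 (MAJOR unchanged)
New: 10.1.0

10.1.0


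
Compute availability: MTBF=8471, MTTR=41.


Availability = MTBF / (MTBF + MTTR)
Availability = 8471 / (8471 + 41)
Availability = 8471 / 8512
Availability = 99.5183%

99.5183%


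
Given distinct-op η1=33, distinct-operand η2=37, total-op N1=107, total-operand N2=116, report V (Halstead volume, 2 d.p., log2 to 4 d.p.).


Formula: V = N * log2(η), where N = N1 + N2 and η = η1 + η2
η = 33 + 37 = 70
N = 107 + 116 = 223
log2(70) ≈ 6.1293
V = 223 * 6.1293 = 1366.83

1366.83


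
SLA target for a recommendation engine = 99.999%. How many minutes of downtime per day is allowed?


Formula: allowed downtime = period * (100 - SLA) / 100
Period (day) = 1440 minutes
Unavailability fraction = (100 - 99.999) / 100
Allowed downtime = 1440 * (100 - 99.999) / 100
Allowed downtime = 0.0144 minutes

0.0144 minutes


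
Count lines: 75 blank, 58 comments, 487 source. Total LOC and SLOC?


Total LOC = blank + comment + code
Total LOC = 75 + 58 + 487 = 620
SLOC (source only) = code = 487

Total LOC: 620, SLOC: 487


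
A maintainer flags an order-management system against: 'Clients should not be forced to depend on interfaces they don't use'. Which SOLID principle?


This describes the Interface Segregation Principle (ISP)

Interface Segregation Principle (ISP)


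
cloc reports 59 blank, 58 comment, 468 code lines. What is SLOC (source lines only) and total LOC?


Total LOC = blank + comment + code
Total LOC = 59 + 58 + 468 = 585
SLOC (source only) = code = 468

Total LOC: 585, SLOC: 468


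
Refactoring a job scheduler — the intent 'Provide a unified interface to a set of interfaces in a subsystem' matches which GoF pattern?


This matches the Facade pattern

Facade


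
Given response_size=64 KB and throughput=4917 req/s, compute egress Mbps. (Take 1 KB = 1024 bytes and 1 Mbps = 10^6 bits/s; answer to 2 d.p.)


Formula: Mbps = payload_bytes * RPS * 8 / 1e6
Payload per request = 64 KB = 64 * 1024 = 65536 bytes
Total bytes/sec = 65536 * 4917 = 322240512
Total bits/sec = 322240512 * 8 = 2577924096
Mbps = 2577924096 / 1e6 = 2577.92

2577.92 Mbps


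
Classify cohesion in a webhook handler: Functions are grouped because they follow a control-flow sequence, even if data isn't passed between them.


Reasoning: Grouped by order of execution within a routine, not by data flow
Type: Procedural cohesion

Procedural cohesion


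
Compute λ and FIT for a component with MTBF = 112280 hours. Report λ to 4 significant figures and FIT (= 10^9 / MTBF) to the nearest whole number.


Formula: λ = 1 / MTBF; FIT = λ × 1e9 = 1e9 / MTBF
λ = 1 / 112280 ≈ 8.906e-06 failures/hour
FIT = 1e9 / 112280 ≈ 8906 failures per 1e9 hours (nearest whole number)

λ = 8.906e-06 /h, FIT = 8906


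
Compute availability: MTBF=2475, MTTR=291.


Availability = MTBF / (MTBF + MTTR)
Availability = 2475 / (2475 + 291)
Availability = 2475 / 2766
Availability = 89.4794%

89.4794%


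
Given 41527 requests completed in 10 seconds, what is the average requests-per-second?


Formula: throughput = requests / seconds
throughput = 41527 / 10
throughput = 4152.7 requests/second

4152.7 requests/second


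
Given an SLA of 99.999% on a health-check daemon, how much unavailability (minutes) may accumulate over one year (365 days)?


Formula: allowed downtime = period * (100 - SLA) / 100
Period (year (365 days)) = 525600 minutes
Unavailability fraction = (100 - 99.999) / 100
Allowed downtime = 525600 * (100 - 99.999) / 100
Allowed downtime = 5.256 minutes

5.256 minutes


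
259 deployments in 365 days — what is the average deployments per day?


Formula: deployments per day = releases / days
= 259 / 365
= 0.71 deploys/day
(equivalently, 4.97 deploys/week)

0.71 deploys/day


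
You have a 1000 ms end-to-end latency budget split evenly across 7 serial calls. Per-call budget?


Formula: per_stage = total_budget / stages
per_stage = 1000 / 7
per_stage = 142.86 ms

142.86 ms


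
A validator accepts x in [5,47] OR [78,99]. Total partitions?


Valid ranges: [5,47] and [78,99]
Class 1: x < 5 — invalid
Class 2: 5 ≤ x ≤ 47 — valid
Class 3: 47 < x < 78 — invalid (gap between ranges)
Class 4: 78 ≤ x ≤ 99 — valid
Class 5: x > 99 — invalid
Total equivalence classes: 5

5 equivalence classes


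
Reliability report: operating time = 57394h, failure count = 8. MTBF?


Formula: MTBF = Total operating time / Number of failures
MTBF = 57394 / 8
MTBF = 7174.25 hours

7174.25 hours


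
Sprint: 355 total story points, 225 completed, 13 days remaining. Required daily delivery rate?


Formula: Required rate = Remaining points / Days left
Remaining = 355 - 225 = 130 points
Required rate = 130 / 13 = 10.0 points/day

10.0 points/day


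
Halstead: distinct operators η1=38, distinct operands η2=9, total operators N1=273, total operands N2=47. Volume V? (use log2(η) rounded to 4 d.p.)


Formula: V = N * log2(η), where N = N1 + N2 and η = η1 + η2
η = 38 + 9 = 47
N = 273 + 47 = 320
log2(47) ≈ 5.5546
V = 320 * 5.5546 = 1777.47

1777.47


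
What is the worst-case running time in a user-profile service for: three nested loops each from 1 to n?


Reasoning: three levels of nesting over n
Complexity: O(n^3)

O(n^3)


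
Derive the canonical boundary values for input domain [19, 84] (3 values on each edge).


Range: [19, 84]
Boundaries: just below min, min, min+1, max-1, max, just above max
Values: [18, 19, 20, 83, 84, 85]

[18, 19, 20, 83, 84, 85]


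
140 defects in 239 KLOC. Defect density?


Defect density = defects / KLOC
Defect density = 140 / 239
Defect density = 0.586 defects/KLOC

0.586 defects/KLOC


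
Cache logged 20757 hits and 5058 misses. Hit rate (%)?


Formula: hit rate = hits / (hits + misses) * 100
hit rate = 20757 / (20757 + 5058) * 100
hit rate = 20757 / 25815 * 100
hit rate = 80.41%

80.41%


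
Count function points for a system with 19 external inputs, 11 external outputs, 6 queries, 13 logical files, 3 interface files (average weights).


UFP = EI*4 + EO*5 + EQ*4 + ILF*10 + EIF*7
UFP = 19*4 + 11*5 + 6*4 + 13*10 + 3*7
UFP = 76 + 55 + 24 + 130 + 21
UFP = 306

306


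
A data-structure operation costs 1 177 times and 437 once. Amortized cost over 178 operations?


Formula: Amortized cost = Total cost / Operations
Total cost = (177 * 1) + (1 * 437)
Total cost = 177 + 437 = 614
Amortized = 614 / 178 = 3.4494

3.4494


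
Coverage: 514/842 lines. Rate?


Coverage = covered / total * 100
Coverage = 514 / 842 * 100
Coverage = 61.05%

61.05%


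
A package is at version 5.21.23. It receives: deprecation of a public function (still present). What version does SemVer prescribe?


Current: 5.21.23
Change category: 'deprecation of a public function (still present)' → minor bump
SemVer rule: minor bump → increment MINOR, reset PATCH to 0 (MAJOR unchanged)
New: 5.22.0

5.22.0


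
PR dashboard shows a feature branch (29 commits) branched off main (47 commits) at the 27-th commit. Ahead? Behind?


Common ancestor: commit #27
feature commits after divergence: 29 - 27 = 2
main commits after divergence: 47 - 27 = 20
feature is 2 commits ahead of main
main is 20 commits ahead of feature

feature ahead: 2, main ahead: 20


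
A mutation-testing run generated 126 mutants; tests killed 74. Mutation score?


Mutation score = killed / total * 100
Mutation score = 74 / 126 * 100
Mutation score = 58.73%

58.73%


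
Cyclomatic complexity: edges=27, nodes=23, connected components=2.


Formula: V(G) = E - N + 2P
V(G) = 27 - 23 + 2*2
V(G) = 4 + 4
V(G) = 8

8


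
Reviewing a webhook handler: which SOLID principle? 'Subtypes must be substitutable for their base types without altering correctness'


This describes the Liskov Substitution Principle (LSP)

Liskov Substitution Principle (LSP)


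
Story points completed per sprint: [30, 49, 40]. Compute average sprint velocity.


Formula: Avg velocity = Total points / Number of sprints
Points: [30, 49, 40]
Sum = 30 + 49 + 40 = 119
Avg velocity = 119 / 3 = 39.67 points/sprint

39.67 points/sprint


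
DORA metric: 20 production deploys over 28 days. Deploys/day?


Formula: deployments per day = releases / days
= 20 / 28
= 0.714 deploys/day
(equivalently, 5.0 deploys/week)

0.714 deploys/day


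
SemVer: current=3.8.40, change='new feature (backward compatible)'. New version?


Current: 3.8.40
Change category: 'new feature (backward compatible)' → minor bump
SemVer rule: minor bump → increment MINOR, reset PATCH to 0 (MAJOR unchanged)
New: 3.9.0

3.9.0


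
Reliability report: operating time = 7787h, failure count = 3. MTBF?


Formula: MTBF = Total operating time / Number of failures
MTBF = 7787 / 3
MTBF = 2595.67 hours

2595.67 hours


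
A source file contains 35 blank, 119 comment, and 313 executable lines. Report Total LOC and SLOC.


Total LOC = blank + comment + code
Total LOC = 35 + 119 + 313 = 467
SLOC (source only) = code = 313

Total LOC: 467, SLOC: 313


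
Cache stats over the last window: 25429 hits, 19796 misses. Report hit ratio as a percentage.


Formula: hit rate = hits / (hits + misses) * 100
hit rate = 25429 / (25429 + 19796) * 100
hit rate = 25429 / 45225 * 100
hit rate = 56.23%

56.23%


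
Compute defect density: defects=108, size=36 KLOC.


Defect density = defects / KLOC
Defect density = 108 / 36
Defect density = 3.0 defects/KLOC

3.0 defects/KLOC


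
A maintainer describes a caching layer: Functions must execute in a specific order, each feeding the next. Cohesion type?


Reasoning: Output of one is input to next
Type: Sequential cohesion

Sequential cohesion


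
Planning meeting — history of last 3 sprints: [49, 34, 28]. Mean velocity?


Formula: Avg velocity = Total points / Number of sprints
Points: [49, 34, 28]
Sum = 49 + 34 + 28 = 111
Avg velocity = 111 / 3 = 37.0 points/sprint

37.0 points/sprint


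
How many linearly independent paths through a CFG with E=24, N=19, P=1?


Formula: V(G) = E - N + 2P
V(G) = 24 - 19 + 2*1
V(G) = 5 + 2
V(G) = 7

7


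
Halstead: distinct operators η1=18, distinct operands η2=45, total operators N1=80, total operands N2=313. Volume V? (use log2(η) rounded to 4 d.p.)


Formula: V = N * log2(η), where N = N1 + N2 and η = η1 + η2
η = 18 + 45 = 63
N = 80 + 313 = 393
log2(63) ≈ 5.9773
V = 393 * 5.9773 = 2349.08

2349.08


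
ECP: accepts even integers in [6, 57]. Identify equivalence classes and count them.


Constraint: even integers in [6, 57]
Class 1: x < 6 — out-of-range invalid
Class 2: x in [6,57] but odd — wrong type invalid
Class 3: x in [6,57] and even — valid
Class 4: x > 57 — out-of-range invalid
Total equivalence classes: 4

4 equivalence classes


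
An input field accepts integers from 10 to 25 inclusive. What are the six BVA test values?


Range: [10, 25]
Boundaries: just below min, min, min+1, max-1, max, just above max
Values: [9, 10, 11, 24, 25, 26]

[9, 10, 11, 24, 25, 26]


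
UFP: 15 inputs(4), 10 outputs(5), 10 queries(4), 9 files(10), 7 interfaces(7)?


UFP = EI*4 + EO*5 + EQ*4 + ILF*10 + EIF*7
UFP = 15*4 + 10*5 + 10*4 + 9*10 + 7*7
UFP = 60 + 50 + 40 + 90 + 49
UFP = 289

289


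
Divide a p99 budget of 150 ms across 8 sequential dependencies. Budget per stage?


Formula: per_stage = total_budget / stages
per_stage = 150 / 8
per_stage = 18.75 ms

18.75 ms


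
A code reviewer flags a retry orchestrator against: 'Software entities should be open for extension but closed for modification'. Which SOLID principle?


This describes the Open/Closed Principle (OCP)

Open/Closed Principle (OCP)


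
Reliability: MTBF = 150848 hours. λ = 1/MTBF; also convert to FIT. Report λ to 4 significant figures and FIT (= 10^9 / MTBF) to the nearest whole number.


Formula: λ = 1 / MTBF; FIT = λ × 1e9 = 1e9 / MTBF
λ = 1 / 150848 ≈ 6.629e-06 failures/hour
FIT = 1e9 / 150848 ≈ 6629 failures per 1e9 hours (nearest whole number)

λ = 6.629e-06 /h, FIT = 6629


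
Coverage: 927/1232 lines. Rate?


Coverage = covered / total * 100
Coverage = 927 / 1232 * 100
Coverage = 75.24%

75.24%


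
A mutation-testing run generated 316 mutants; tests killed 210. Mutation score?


Mutation score = killed / total * 100
Mutation score = 210 / 316 * 100
Mutation score = 66.46%

66.46%


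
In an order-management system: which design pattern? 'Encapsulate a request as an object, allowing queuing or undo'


This matches the Command pattern

Command


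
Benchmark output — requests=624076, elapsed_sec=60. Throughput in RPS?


Formula: throughput = requests / seconds
throughput = 624076 / 60
throughput = 10401.27 requests/second

10401.27 requests/second


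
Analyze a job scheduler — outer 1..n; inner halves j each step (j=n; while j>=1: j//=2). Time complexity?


Reasoning: n times log n
Complexity: O(n log n)

O(n log n)


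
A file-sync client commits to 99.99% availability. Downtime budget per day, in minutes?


Formula: allowed downtime = period * (100 - SLA) / 100
Period (day) = 1440 minutes
Unavailability fraction = (100 - 99.99) / 100
Allowed downtime = 1440 * (100 - 99.99) / 100
Allowed downtime = 0.144 minutes

0.144 minutes


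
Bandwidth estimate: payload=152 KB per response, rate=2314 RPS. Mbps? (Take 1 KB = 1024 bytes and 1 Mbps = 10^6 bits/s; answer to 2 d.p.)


Formula: Mbps = payload_bytes * RPS * 8 / 1e6
Payload per request = 152 KB = 152 * 1024 = 155648 bytes
Total bytes/sec = 155648 * 2314 = 360169472
Total bits/sec = 360169472 * 8 = 2881355776
Mbps = 2881355776 / 1e6 = 2881.36

2881.36 Mbps


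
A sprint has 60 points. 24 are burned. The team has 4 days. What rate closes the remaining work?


Formula: Required rate = Remaining points / Days left
Remaining = 60 - 24 = 36 points
Required rate = 36 / 4 = 9.0 points/day

9.0 points/day


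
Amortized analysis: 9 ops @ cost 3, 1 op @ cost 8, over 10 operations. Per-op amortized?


Formula: Amortized cost = Total cost / Operations
Total cost = (9 * 3) + (1 * 8)
Total cost = 27 + 8 = 35
Amortized = 35 / 10 = 3.5

3.5


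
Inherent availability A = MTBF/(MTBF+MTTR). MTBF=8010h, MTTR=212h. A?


Availability = MTBF / (MTBF + MTTR)
Availability = 8010 / (8010 + 212)
Availability = 8010 / 8222
Availability = 97.4216%

97.4216%


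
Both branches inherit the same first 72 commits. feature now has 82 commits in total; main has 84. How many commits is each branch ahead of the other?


Common ancestor: commit #72
feature commits after divergence: 82 - 72 = 10
main commits after divergence: 84 - 72 = 12
feature is 10 commits ahead of main
main is 12 commits ahead of feature

feature ahead: 10, main ahead: 12


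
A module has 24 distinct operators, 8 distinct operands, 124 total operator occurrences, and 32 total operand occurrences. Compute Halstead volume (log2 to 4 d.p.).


Formula: V = N * log2(η), where N = N1 + N2 and η = η1 + η2
η = 24 + 8 = 32
N = 124 + 32 = 156
log2(32) ≈ 5.0000
V = 156 * 5.0000 = 780.00

780.00


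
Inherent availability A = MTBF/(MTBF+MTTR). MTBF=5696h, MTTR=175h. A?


Availability = MTBF / (MTBF + MTTR)
Availability = 5696 / (5696 + 175)
Availability = 5696 / 5871
Availability = 97.0192%

97.0192%


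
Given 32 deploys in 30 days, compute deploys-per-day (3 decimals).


Formula: deployments per day = releases / days
= 32 / 30
= 1.067 deploys/day
(equivalently, 7.47 deploys/week)

1.067 deploys/day


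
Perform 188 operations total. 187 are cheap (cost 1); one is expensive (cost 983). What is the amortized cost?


Formula: Amortized cost = Total cost / Operations
Total cost = (187 * 1) + (1 * 983)
Total cost = 187 + 983 = 1170
Amortized = 1170 / 188 = 6.2234

6.2234


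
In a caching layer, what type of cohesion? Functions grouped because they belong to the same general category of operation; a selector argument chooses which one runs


Reasoning: Grouped by category of activity, not by data or sequence
Type: Logical cohesion

Logical cohesion


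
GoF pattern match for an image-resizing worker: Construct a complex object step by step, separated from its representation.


This matches the Builder pattern

Builder


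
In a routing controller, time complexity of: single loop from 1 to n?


Reasoning: one pass through n items
Complexity: O(n)

O(n)


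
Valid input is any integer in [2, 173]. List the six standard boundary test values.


Range: [2, 173]
Boundaries: just below min, min, min+1, max-1, max, just above max
Values: [1, 2, 3, 172, 173, 174]

[1, 2, 3, 172, 173, 174]


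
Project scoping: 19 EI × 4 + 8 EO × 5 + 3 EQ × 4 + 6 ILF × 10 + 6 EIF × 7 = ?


UFP = EI*4 + EO*5 + EQ*4 + ILF*10 + EIF*7
UFP = 19*4 + 8*5 + 3*4 + 6*10 + 6*7
UFP = 76 + 40 + 12 + 60 + 42
UFP = 230

230


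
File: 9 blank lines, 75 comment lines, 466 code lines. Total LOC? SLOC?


Total LOC = blank + comment + code
Total LOC = 9 + 75 + 466 = 550
SLOC (source only) = code = 466

Total LOC: 550, SLOC: 466


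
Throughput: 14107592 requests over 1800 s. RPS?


Formula: throughput = requests / seconds
throughput = 14107592 / 1800
throughput = 7837.55 requests/second

7837.55 requests/second


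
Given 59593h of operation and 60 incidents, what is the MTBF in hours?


Formula: MTBF = Total operating time / Number of failures
MTBF = 59593 / 60
MTBF = 993.22 hours

993.22 hours


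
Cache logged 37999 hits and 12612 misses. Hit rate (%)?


Formula: hit rate = hits / (hits + misses) * 100
hit rate = 37999 / (37999 + 12612) * 100
hit rate = 37999 / 50611 * 100
hit rate = 75.08%

75.08%


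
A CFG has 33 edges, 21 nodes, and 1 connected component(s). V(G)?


Formula: V(G) = E - N + 2P
V(G) = 33 - 21 + 2*1
V(G) = 12 + 2
V(G) = 14

14


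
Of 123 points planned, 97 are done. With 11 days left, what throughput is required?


Formula: Required rate = Remaining points / Days left
Remaining = 123 - 97 = 26 points
Required rate = 26 / 11 = 2.36 points/day

2.36 points/day


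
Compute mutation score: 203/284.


Mutation score = killed / total * 100
Mutation score = 203 / 284 * 100
Mutation score = 71.48%

71.48%


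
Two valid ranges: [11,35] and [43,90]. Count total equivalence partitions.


Valid ranges: [11,35] and [43,90]
Class 1: x < 11 — invalid
Class 2: 11 ≤ x ≤ 35 — valid
Class 3: 35 < x < 43 — invalid (gap between ranges)
Class 4: 43 ≤ x ≤ 90 — valid
Class 5: x > 90 — invalid
Total equivalence classes: 5

5 equivalence classes


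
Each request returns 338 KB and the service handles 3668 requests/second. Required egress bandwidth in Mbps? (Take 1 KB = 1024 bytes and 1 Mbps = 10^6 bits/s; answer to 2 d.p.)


Formula: Mbps = payload_bytes * RPS * 8 / 1e6
Payload per request = 338 KB = 338 * 1024 = 346112 bytes
Total bytes/sec = 346112 * 3668 = 1269538816
Total bits/sec = 1269538816 * 8 = 10156310528
Mbps = 10156310528 / 1e6 = 10156.31

10156.31 Mbps


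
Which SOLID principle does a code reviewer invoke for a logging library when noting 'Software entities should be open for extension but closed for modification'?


This describes the Open/Closed Principle (OCP)

Open/Closed Principle (OCP)


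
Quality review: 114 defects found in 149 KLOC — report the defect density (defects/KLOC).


Defect density = defects / KLOC
Defect density = 114 / 149
Defect density = 0.765 defects/KLOC

0.765 defects/KLOC


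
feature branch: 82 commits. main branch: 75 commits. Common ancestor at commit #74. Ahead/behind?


Common ancestor: commit #74
feature commits after divergence: 82 - 74 = 8
main commits after divergence: 75 - 74 = 1
feature is 8 commits ahead of main
main is 1 commits ahead of feature

feature ahead: 8, main ahead: 1


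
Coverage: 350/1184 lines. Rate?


Coverage = covered / total * 100
Coverage = 350 / 1184 * 100
Coverage = 29.56%

29.56%


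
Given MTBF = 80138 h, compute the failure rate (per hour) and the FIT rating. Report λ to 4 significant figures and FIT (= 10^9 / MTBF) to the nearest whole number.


Formula: λ = 1 / MTBF; FIT = λ × 1e9 = 1e9 / MTBF
λ = 1 / 80138 ≈ 1.248e-05 failures/hour
FIT = 1e9 / 80138 ≈ 12478 failures per 1e9 hours (nearest whole number)

λ = 1.248e-05 /h, FIT = 12478


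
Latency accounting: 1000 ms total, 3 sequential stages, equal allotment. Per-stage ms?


Formula: per_stage = total_budget / stages
per_stage = 1000 / 3
per_stage = 333.33 ms

333.33 ms


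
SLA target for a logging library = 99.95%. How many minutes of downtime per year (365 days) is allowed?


Formula: allowed downtime = period * (100 - SLA) / 100
Period (year (365 days)) = 525600 minutes
Unavailability fraction = (100 - 99.95) / 100
Allowed downtime = 525600 * (100 - 99.95) / 100
Allowed downtime = 262.8 minutes

262.8 minutes


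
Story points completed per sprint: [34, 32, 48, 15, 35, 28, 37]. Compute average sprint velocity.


Formula: Avg velocity = Total points / Number of sprints
Points: [34, 32, 48, 15, 35, 28, 37]
Sum = 34 + 32 + 48 + 15 + 35 + 28 + 37 = 229
Avg velocity = 229 / 7 = 32.71 points/sprint

32.71 points/sprint


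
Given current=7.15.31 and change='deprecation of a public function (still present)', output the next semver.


Current: 7.15.31
Change category: 'deprecation of a public function (still present)' → minor bump
SemVer rule: minor bump → increment MINOR, reset PATCH to 0 (MAJOR unchanged)
New: 7.16.0

7.16.0


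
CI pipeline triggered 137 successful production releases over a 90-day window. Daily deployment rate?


Formula: deployments per day = releases / days
= 137 / 90
= 1.522 deploys/day
(equivalently, 10.66 deploys/week)

1.522 deploys/day


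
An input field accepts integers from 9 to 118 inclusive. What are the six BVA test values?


Range: [9, 118]
Boundaries: just below min, min, min+1, max-1, max, just above max
Values: [8, 9, 10, 117, 118, 119]

[8, 9, 10, 117, 118, 119]


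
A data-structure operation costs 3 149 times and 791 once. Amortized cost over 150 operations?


Formula: Amortized cost = Total cost / Operations
Total cost = (149 * 3) + (1 * 791)
Total cost = 447 + 791 = 1238
Amortized = 1238 / 150 = 8.2533

8.2533


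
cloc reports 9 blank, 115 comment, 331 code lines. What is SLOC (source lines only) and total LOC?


Total LOC = blank + comment + code
Total LOC = 9 + 115 + 331 = 455
SLOC (source only) = code = 331

Total LOC: 455, SLOC: 331


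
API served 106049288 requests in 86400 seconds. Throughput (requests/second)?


Formula: throughput = requests / seconds
throughput = 106049288 / 86400
throughput = 1227.42 requests/second

1227.42 requests/second


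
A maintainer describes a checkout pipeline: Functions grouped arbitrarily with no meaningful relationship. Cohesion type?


Reasoning: Worst: random grouping
Type: Coincidental cohesion

Coincidental cohesion


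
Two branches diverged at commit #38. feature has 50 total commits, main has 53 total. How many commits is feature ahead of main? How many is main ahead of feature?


Common ancestor: commit #38
feature commits after divergence: 50 - 38 = 12
main commits after divergence: 53 - 38 = 15
feature is 12 commits ahead of main
main is 15 commits ahead of feature

feature ahead: 12, main ahead: 15


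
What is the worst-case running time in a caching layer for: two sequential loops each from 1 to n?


Reasoning: sequential dominates: O(n) + O(n) = O(n)
Complexity: O(n)

O(n)


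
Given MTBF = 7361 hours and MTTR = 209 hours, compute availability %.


Availability = MTBF / (MTBF + MTTR)
Availability = 7361 / (7361 + 209)
Availability = 7361 / 7570
Availability = 97.2391%

97.2391%


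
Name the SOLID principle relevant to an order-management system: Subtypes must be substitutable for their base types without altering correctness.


This describes the Liskov Substitution Principle (LSP)

Liskov Substitution Principle (LSP)


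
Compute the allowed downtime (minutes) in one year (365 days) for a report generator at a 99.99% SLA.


Formula: allowed downtime = period * (100 - SLA) / 100
Period (year (365 days)) = 525600 minutes
Unavailability fraction = (100 - 99.99) / 100
Allowed downtime = 525600 * (100 - 99.99) / 100
Allowed downtime = 52.56 minutes

52.56 minutes


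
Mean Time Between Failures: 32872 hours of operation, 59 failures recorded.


Formula: MTBF = Total operating time / Number of failures
MTBF = 32872 / 59
MTBF = 557.15 hours

557.15 hours


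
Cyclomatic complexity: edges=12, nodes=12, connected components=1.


Formula: V(G) = E - N + 2P
V(G) = 12 - 12 + 2*1
V(G) = 0 + 2
V(G) = 2

2


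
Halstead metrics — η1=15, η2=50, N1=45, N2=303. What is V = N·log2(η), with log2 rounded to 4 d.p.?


Formula: V = N * log2(η), where N = N1 + N2 and η = η1 + η2
η = 15 + 50 = 65
N = 45 + 303 = 348
log2(65) ≈ 6.0224
V = 348 * 6.0224 = 2095.80

2095.80


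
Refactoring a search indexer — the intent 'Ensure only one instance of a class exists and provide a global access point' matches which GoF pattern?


This matches the Singleton pattern

Singleton


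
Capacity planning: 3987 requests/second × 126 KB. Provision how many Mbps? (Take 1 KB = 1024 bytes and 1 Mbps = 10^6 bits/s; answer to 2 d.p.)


Formula: Mbps = payload_bytes * RPS * 8 / 1e6
Payload per request = 126 KB = 126 * 1024 = 129024 bytes
Total bytes/sec = 129024 * 3987 = 514418688
Total bits/sec = 514418688 * 8 = 4115349504
Mbps = 4115349504 / 1e6 = 4115.35

4115.35 Mbps


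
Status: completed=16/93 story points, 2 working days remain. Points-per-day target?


Formula: Required rate = Remaining points / Days left
Remaining = 93 - 16 = 77 points
Required rate = 77 / 2 = 38.5 points/day

38.5 points/day


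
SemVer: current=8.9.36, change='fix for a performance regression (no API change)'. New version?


Current: 8.9.36
Change category: 'fix for a performance regression (no API change)' → patch bump
SemVer rule: patch bump → increment PATCH (MAJOR and MINOR unchanged)
New: 8.9.37

8.9.37


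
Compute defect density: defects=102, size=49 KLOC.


Defect density = defects / KLOC
Defect density = 102 / 49
Defect density = 2.082 defects/KLOC

2.082 defects/KLOC


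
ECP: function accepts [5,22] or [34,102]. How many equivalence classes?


Valid ranges: [5,22] and [34,102]
Class 1: x < 5 — invalid
Class 2: 5 ≤ x ≤ 22 — valid
Class 3: 22 < x < 34 — invalid (gap between ranges)
Class 4: 34 ≤ x ≤ 102 — valid
Class 5: x > 102 — invalid
Total equivalence classes: 5

5 equivalence classes


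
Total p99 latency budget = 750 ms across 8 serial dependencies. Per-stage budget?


Formula: per_stage = total_budget / stages
per_stage = 750 / 8
per_stage = 93.75 ms

93.75 ms


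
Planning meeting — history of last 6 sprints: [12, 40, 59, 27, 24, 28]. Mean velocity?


Formula: Avg velocity = Total points / Number of sprints
Points: [12, 40, 59, 27, 24, 28]
Sum = 12 + 40 + 59 + 27 + 24 + 28 = 190
Avg velocity = 190 / 6 = 31.67 points/sprint

31.67 points/sprint


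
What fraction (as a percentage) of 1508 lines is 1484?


Coverage = covered / total * 100
Coverage = 1484 / 1508 * 100
Coverage = 98.41%

98.41%


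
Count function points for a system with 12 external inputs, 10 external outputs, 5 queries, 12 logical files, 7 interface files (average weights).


UFP = EI*4 + EO*5 + EQ*4 + ILF*10 + EIF*7
UFP = 12*4 + 10*5 + 5*4 + 12*10 + 7*7
UFP = 48 + 50 + 20 + 120 + 49
UFP = 287

287


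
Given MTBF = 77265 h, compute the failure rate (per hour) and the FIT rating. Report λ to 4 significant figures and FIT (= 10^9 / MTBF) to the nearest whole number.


Formula: λ = 1 / MTBF; FIT = λ × 1e9 = 1e9 / MTBF
λ = 1 / 77265 ≈ 1.294e-05 failures/hour
FIT = 1e9 / 77265 ≈ 12942 failures per 1e9 hours (nearest whole number)

λ = 1.294e-05 /h, FIT = 12942


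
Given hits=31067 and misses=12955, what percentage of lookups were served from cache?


Formula: hit rate = hits / (hits + misses) * 100
hit rate = 31067 / (31067 + 12955) * 100
hit rate = 31067 / 44022 * 100
hit rate = 70.57%

70.57%


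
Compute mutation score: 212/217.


Mutation score = killed / total * 100
Mutation score = 212 / 217 * 100
Mutation score = 97.7%

97.7%


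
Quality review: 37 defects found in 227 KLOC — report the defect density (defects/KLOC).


Defect density = defects / KLOC
Defect density = 37 / 227
Defect density = 0.163 defects/KLOC

0.163 defects/KLOC


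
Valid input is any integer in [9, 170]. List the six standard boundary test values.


Range: [9, 170]
Boundaries: just below min, min, min+1, max-1, max, just above max
Values: [8, 9, 10, 169, 170, 171]

[8, 9, 10, 169, 170, 171]


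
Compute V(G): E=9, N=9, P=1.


Formula: V(G) = E - N + 2P
V(G) = 9 - 9 + 2*1
V(G) = 0 + 2
V(G) = 2

2


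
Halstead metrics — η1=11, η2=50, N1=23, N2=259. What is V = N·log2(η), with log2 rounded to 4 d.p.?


Formula: V = N * log2(η), where N = N1 + N2 and η = η1 + η2
η = 11 + 50 = 61
N = 23 + 259 = 282
log2(61) ≈ 5.9307
V = 282 * 5.9307 = 1672.46

1672.46


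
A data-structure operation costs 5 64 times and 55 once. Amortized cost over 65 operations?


Formula: Amortized cost = Total cost / Operations
Total cost = (64 * 5) + (1 * 55)
Total cost = 320 + 55 = 375
Amortized = 375 / 65 = 5.7692

5.7692


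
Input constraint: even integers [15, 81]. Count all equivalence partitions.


Constraint: even integers in [15, 81]
Class 1: x < 15 — out-of-range invalid
Class 2: x in [15,81] but odd — wrong type invalid
Class 3: x in [15,81] and even — valid
Class 4: x > 81 — out-of-range invalid
Total equivalence classes: 4

4 equivalence classes


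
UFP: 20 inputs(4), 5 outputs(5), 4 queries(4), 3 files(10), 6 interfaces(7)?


UFP = EI*4 + EO*5 + EQ*4 + ILF*10 + EIF*7
UFP = 20*4 + 5*5 + 4*4 + 3*10 + 6*7
UFP = 80 + 25 + 16 + 30 + 42
UFP = 193

193


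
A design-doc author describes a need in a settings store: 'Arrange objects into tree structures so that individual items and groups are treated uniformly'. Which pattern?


This matches the Composite pattern

Composite


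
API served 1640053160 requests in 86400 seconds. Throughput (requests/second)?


Formula: throughput = requests / seconds
throughput = 1640053160 / 86400
throughput = 18982.1 requests/second

18982.1 requests/second


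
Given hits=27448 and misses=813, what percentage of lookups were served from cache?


Formula: hit rate = hits / (hits + misses) * 100
hit rate = 27448 / (27448 + 813) * 100
hit rate = 27448 / 28261 * 100
hit rate = 97.12%

97.12%


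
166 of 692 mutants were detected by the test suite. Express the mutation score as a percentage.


Mutation score = killed / total * 100
Mutation score = 166 / 692 * 100
Mutation score = 23.99%

23.99%


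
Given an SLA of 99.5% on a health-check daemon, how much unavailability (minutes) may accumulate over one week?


Formula: allowed downtime = period * (100 - SLA) / 100
Period (week) = 10080 minutes
Unavailability fraction = (100 - 99.5) / 100
Allowed downtime = 10080 * (100 - 99.5) / 100
Allowed downtime = 50.4 minutes

50.4 minutes


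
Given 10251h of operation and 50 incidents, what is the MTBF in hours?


Formula: MTBF = Total operating time / Number of failures
MTBF = 10251 / 50
MTBF = 205.02 hours

205.02 hours


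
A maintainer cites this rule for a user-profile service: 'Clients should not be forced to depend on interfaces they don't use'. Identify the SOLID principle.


This describes the Interface Segregation Principle (ISP)

Interface Segregation Principle (ISP)


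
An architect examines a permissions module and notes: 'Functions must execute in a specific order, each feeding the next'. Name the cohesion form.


Reasoning: Output of one is input to next
Type: Sequential cohesion

Sequential cohesion


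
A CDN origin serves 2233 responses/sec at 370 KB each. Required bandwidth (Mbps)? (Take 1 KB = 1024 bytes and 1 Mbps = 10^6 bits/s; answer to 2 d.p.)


Formula: Mbps = payload_bytes * RPS * 8 / 1e6
Payload per request = 370 KB = 370 * 1024 = 378880 bytes
Total bytes/sec = 378880 * 2233 = 846039040
Total bits/sec = 846039040 * 8 = 6768312320
Mbps = 6768312320 / 1e6 = 6768.31

6768.31 Mbps


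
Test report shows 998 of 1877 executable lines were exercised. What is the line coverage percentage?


Coverage = covered / total * 100
Coverage = 998 / 1877 * 100
Coverage = 53.17%

53.17%


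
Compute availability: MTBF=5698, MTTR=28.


Availability = MTBF / (MTBF + MTTR)
Availability = 5698 / (5698 + 28)
Availability = 5698 / 5726
Availability = 99.511%

99.511%


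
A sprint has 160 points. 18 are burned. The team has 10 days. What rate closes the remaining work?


Formula: Required rate = Remaining points / Days left
Remaining = 160 - 18 = 142 points
Required rate = 142 / 10 = 14.2 points/day

14.2 points/day


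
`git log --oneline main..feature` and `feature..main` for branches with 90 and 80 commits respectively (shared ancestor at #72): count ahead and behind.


Common ancestor: commit #72
feature commits after divergence: 90 - 72 = 18
main commits after divergence: 80 - 72 = 8
feature is 18 commits ahead of main
main is 8 commits ahead of feature

feature ahead: 18, main ahead: 8


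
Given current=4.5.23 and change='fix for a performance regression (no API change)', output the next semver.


Current: 4.5.23
Change category: 'fix for a performance regression (no API change)' → patch bump
SemVer rule: patch bump → increment PATCH (MAJOR and MINOR unchanged)
New: 4.5.24

4.5.24


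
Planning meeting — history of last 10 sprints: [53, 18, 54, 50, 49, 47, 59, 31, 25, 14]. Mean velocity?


Formula: Avg velocity = Total points / Number of sprints
Points: [53, 18, 54, 50, 49, 47, 59, 31, 25, 14]
Sum = 53 + 18 + 54 + 50 + 49 + 47 + 59 + 31 + 25 + 14 = 400
Avg velocity = 400 / 10 = 40.0 points/sprint

40.0 points/sprint


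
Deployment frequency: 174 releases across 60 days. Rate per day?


Formula: deployments per day = releases / days
= 174 / 60
= 2.9 deploys/day
(equivalently, 20.3 deploys/week)

2.9 deploys/day
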